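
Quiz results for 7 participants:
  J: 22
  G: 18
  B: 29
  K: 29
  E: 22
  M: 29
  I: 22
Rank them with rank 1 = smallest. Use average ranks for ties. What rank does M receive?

Sorted (ascending): 18, 22, 22, 22, 29, 29, 29
The 3 values of 22 occupy positions 2–4 → average rank 3.
The 3 values of 29 occupy positions 5–7 → average rank 6.
M has value 29 → rank 6.

6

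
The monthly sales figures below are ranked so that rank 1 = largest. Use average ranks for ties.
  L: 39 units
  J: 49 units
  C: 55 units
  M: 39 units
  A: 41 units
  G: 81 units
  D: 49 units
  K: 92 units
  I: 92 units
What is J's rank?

Sorted (descending): 92, 92, 81, 55, 49, 49, 41, 39, 39
The 2 values of 92 occupy positions 1–2 → average rank (1+2)/2 = 1.5.
The 2 values of 49 occupy positions 5–6 → average rank (5+6)/2 = 5.5.
The 2 values of 39 occupy positions 8–9 → average rank (8+9)/2 = 8.5.
J has value 49 units → rank 5.5.

5.5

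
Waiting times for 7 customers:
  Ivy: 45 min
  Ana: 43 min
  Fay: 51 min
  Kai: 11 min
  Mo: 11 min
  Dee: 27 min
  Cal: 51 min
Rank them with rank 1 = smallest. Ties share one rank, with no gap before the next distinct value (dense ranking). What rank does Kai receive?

1

Sorted (ascending): 11, 11, 27, 43, 45, 51, 51
The 2 values of 11 share dense rank 1.
The 2 values of 51 share dense rank 5.
Remaining distinct values take the next consecutive integers.
Kai has value 11 min → rank 1.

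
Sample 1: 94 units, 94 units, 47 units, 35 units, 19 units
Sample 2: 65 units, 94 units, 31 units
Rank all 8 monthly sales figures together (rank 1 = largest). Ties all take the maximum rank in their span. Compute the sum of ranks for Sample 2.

14

Sorted (descending): 94, 94, 94, 65, 47, 35, 31, 19
The 3 values of 94 occupy positions 1–3 → each gets rank 3.
Sample 2 values → pooled ranks: 65→4, 94→3, 31→7
Rank sum = 4 + 3 + 7 = 14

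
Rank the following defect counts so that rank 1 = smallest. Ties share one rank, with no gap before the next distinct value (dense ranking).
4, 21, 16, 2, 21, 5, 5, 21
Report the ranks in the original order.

Sorted (ascending): 2, 4, 5, 5, 16, 21, 21, 21
The 2 values of 5 share dense rank 3.
The 3 values of 21 share dense rank 5.
Remaining distinct values take the next consecutive integers.

2, 5, 4, 1, 5, 3, 3, 5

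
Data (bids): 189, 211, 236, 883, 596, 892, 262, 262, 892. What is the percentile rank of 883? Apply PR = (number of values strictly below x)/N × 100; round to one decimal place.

66.7

N = 9.
Strictly below 883: 6. Equal to 883: 1.
PR = 6/9 × 100 = 66.7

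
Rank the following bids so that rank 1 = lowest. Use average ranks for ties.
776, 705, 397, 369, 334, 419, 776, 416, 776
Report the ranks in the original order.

Sorted (ascending): 334, 369, 397, 416, 419, 705, 776, 776, 776
The 3 values of 776 occupy positions 7–9 → average rank 8.

8, 6, 3, 2, 1, 5, 8, 4, 8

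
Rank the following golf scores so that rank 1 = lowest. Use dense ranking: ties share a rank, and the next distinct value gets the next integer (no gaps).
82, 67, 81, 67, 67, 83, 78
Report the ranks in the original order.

Sorted (ascending): 67, 67, 67, 78, 81, 82, 83
The 3 values of 67 share dense rank 1.
Remaining distinct values take the next consecutive integers.

4, 1, 3, 1, 1, 5, 2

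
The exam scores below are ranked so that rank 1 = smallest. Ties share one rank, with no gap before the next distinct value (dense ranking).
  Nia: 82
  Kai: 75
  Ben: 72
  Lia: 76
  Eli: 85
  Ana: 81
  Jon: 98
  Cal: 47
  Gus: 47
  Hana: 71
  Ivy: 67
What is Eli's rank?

9

Sorted (ascending): 47, 47, 67, 71, 72, 75, 76, 81, 82, 85, 98
The 2 values of 47 share dense rank 1.
Remaining distinct values take the next consecutive integers.
Eli has value 85 → rank 9.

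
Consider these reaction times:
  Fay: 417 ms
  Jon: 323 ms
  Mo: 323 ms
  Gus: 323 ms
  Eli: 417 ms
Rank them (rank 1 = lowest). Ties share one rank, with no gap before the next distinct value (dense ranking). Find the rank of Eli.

Sorted (ascending): 323, 323, 323, 417, 417
The 3 values of 323 share dense rank 1.
The 2 values of 417 share dense rank 2.
Eli has value 417 ms → rank 2.

2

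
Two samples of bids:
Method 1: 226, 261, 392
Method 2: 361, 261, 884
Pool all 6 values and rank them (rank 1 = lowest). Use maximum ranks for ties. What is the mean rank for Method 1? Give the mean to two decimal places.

Sorted (ascending): 226, 261, 261, 361, 392, 884
The 2 values of 261 occupy positions 2–3 → each gets rank 3.
Method 1 values → pooled ranks: 226→1, 261→3, 392→5
Mean rank = (1 + 3 + 5) / 3 = 3.00

3.00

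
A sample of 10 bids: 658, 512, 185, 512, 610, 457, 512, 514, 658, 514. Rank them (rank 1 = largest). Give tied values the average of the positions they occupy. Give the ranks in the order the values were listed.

1.5, 7, 10, 7, 3, 9, 7, 4.5, 1.5, 4.5

Sorted (descending): 658, 658, 610, 514, 514, 512, 512, 512, 457, 185
The 2 values of 658 occupy positions 1–2 → average rank (1+2)/2 = 1.5.
The 2 values of 514 occupy positions 4–5 → average rank (4+5)/2 = 4.5.
The 3 values of 512 occupy positions 6–8 → average rank 7.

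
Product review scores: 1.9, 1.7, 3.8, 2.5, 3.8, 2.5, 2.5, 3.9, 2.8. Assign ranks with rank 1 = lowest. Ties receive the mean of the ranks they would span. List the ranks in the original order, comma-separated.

Sorted (ascending): 1.7, 1.9, 2.5, 2.5, 2.5, 2.8, 3.8, 3.8, 3.9
The 3 values of 2.5 occupy positions 3–5 → average rank 4.
The 2 values of 3.8 occupy positions 7–8 → average rank (7+8)/2 = 7.5.

2, 1, 7.5, 4, 7.5, 4, 4, 9, 6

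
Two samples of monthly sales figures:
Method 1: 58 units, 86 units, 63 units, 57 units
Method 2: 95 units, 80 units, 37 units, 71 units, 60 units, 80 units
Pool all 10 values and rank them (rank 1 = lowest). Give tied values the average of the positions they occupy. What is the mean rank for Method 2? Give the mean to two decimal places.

6.00

Sorted (ascending): 37, 57, 58, 60, 63, 71, 80, 80, 86, 95
The 2 values of 80 occupy positions 7–8 → average rank (7+8)/2 = 7.5.
Method 2 values → pooled ranks: 95→10, 80→7.5, 37→1, 71→6, 60→4, 80→7.5
Mean rank = (10 + 7.5 + 1 + 6 + 4 + 7.5) / 6 = 6.00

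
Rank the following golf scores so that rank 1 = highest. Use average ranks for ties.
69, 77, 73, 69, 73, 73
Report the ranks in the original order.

Sorted (descending): 77, 73, 73, 73, 69, 69
The 3 values of 73 occupy positions 2–4 → average rank 3.
The 2 values of 69 occupy positions 5–6 → average rank (5+6)/2 = 5.5.

5.5, 1, 3, 5.5, 3, 3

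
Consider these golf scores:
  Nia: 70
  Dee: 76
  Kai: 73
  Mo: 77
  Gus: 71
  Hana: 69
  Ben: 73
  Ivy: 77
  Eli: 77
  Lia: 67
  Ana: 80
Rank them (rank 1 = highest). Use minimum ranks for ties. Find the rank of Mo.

Sorted (descending): 80, 77, 77, 77, 76, 73, 73, 71, 70, 69, 67
The 3 values of 77 occupy positions 2–4 → each gets rank 2.
The 2 values of 73 occupy positions 6–7 → each gets rank 6.
Mo has value 77 → rank 2.

2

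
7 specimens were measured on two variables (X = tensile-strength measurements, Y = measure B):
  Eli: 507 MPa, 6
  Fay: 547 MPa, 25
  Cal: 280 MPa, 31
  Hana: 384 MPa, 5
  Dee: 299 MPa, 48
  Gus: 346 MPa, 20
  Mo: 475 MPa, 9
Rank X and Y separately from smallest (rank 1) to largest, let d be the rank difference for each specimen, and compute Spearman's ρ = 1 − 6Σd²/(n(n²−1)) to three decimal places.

-0.500

Ranks of variable 1: 6, 7, 1, 4, 2, 3, 5
Ranks of variable 2: 2, 5, 6, 1, 7, 4, 3
d = r₁ − r₂: 4, 2, -5, 3, -5, -1, 2
d²: 16, 4, 25, 9, 25, 1, 4; Σd² = 84
ρ = 1 − 6·84/(7·48) = 1 − 504/336 = -0.500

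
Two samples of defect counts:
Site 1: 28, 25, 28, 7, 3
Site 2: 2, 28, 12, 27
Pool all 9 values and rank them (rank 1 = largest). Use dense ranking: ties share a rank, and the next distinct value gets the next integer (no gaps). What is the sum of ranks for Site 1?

16

Sorted (descending): 28, 28, 28, 27, 25, 12, 7, 3, 2
The 3 values of 28 share dense rank 1.
Remaining distinct values take the next consecutive integers.
Site 1 values → pooled ranks: 28→1, 25→3, 28→1, 7→5, 3→6
Rank sum = 1 + 3 + 1 + 5 + 6 = 16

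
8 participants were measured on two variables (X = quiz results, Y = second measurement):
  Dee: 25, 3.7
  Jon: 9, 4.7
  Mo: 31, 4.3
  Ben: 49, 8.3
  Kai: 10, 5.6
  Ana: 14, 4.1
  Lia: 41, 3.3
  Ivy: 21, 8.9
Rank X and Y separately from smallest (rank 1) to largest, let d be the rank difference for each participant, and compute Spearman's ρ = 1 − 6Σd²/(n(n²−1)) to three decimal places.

Ranks of variable 1: 5, 1, 6, 8, 2, 3, 7, 4
Ranks of variable 2: 2, 5, 4, 7, 6, 3, 1, 8
d = r₁ − r₂: 3, -4, 2, 1, -4, 0, 6, -4
d²: 9, 16, 4, 1, 16, 0, 36, 16; Σd² = 98
ρ = 1 − 6·98/(8·63) = 1 − 588/504 = -0.167

-0.167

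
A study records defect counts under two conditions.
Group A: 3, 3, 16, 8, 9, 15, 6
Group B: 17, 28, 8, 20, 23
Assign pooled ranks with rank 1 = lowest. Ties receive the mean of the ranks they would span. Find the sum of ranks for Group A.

Sorted (ascending): 3, 3, 6, 8, 8, 9, 15, 16, 17, 20, 23, 28
The 2 values of 3 occupy positions 1–2 → average rank (1+2)/2 = 1.5.
The 2 values of 8 occupy positions 4–5 → average rank (4+5)/2 = 4.5.
Group A values → pooled ranks: 3→1.5, 3→1.5, 16→8, 8→4.5, 9→6, 15→7, 6→3
Rank sum = 1.5 + 1.5 + 8 + 4.5 + 6 + 7 + 3 = 31.5

31.5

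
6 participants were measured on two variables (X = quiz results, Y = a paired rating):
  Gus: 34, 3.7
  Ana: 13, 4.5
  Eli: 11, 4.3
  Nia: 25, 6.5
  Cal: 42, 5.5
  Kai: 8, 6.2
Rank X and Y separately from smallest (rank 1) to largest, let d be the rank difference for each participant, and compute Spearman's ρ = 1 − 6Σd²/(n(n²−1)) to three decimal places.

-0.143

Ranks of variable 1: 5, 3, 2, 4, 6, 1
Ranks of variable 2: 1, 3, 2, 6, 4, 5
d = r₁ − r₂: 4, 0, 0, -2, 2, -4
d²: 16, 0, 0, 4, 4, 16; Σd² = 40
ρ = 1 − 6·40/(6·35) = 1 − 240/210 = -0.143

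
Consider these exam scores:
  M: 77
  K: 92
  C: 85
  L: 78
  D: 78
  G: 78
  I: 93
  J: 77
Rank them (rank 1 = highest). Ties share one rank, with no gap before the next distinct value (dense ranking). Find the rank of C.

Sorted (descending): 93, 92, 85, 78, 78, 78, 77, 77
The 3 values of 78 share dense rank 4.
The 2 values of 77 share dense rank 5.
Remaining distinct values take the next consecutive integers.
C has value 85 → rank 3.

3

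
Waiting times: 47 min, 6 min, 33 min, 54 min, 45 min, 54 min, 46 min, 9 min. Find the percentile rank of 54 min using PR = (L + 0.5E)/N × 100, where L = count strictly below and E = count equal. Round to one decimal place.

87.5

N = 8.
Strictly below 54: 6. Equal to 54: 2.
PR = (6 + 0.5·2)/8 × 100 = 87.5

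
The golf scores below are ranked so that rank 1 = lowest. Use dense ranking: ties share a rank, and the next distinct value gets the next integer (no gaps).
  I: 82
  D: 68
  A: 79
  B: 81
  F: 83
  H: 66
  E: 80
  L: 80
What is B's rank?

5

Sorted (ascending): 66, 68, 79, 80, 80, 81, 82, 83
The 2 values of 80 share dense rank 4.
Remaining distinct values take the next consecutive integers.
B has value 81 → rank 5.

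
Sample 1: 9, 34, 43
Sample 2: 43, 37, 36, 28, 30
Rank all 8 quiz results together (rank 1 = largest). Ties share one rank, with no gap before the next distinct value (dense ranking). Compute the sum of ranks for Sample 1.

12

Sorted (descending): 43, 43, 37, 36, 34, 30, 28, 9
The 2 values of 43 share dense rank 1.
Remaining distinct values take the next consecutive integers.
Sample 1 values → pooled ranks: 9→7, 34→4, 43→1
Rank sum = 7 + 4 + 1 = 12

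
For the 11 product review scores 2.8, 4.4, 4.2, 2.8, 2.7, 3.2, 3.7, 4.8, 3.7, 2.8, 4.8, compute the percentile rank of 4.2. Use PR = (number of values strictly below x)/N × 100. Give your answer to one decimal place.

63.6

N = 11.
Strictly below 4.2: 7. Equal to 4.2: 1.
PR = 7/11 × 100 = 63.6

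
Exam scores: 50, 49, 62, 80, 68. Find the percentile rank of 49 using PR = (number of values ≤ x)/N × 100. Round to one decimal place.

20.0

N = 5.
Strictly below 49: 0. Equal to 49: 1.
PR = 1/5 × 100 = 20.0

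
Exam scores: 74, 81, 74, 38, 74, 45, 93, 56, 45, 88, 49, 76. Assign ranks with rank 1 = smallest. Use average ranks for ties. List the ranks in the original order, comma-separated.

7, 10, 7, 1, 7, 2.5, 12, 5, 2.5, 11, 4, 9

Sorted (ascending): 38, 45, 45, 49, 56, 74, 74, 74, 76, 81, 88, 93
The 2 values of 45 occupy positions 2–3 → average rank (2+3)/2 = 2.5.
The 3 values of 74 occupy positions 6–8 → average rank 7.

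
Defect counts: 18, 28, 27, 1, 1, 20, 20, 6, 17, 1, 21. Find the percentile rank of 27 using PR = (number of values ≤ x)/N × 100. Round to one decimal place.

90.9

N = 11.
Strictly below 27: 9. Equal to 27: 1.
PR = 10/11 × 100 = 90.9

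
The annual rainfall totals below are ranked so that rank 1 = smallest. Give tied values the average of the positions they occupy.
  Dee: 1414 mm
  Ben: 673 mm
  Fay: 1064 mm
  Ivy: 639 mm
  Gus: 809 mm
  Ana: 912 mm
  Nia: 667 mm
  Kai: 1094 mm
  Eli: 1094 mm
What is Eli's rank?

7.5

Sorted (ascending): 639, 667, 673, 809, 912, 1064, 1094, 1094, 1414
The 2 values of 1094 occupy positions 7–8 → average rank (7+8)/2 = 7.5.
Eli has value 1094 mm → rank 7.5.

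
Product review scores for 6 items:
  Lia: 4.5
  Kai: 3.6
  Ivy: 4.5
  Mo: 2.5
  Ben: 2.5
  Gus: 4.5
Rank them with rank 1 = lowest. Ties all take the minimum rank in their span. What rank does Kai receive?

Sorted (ascending): 2.5, 2.5, 3.6, 4.5, 4.5, 4.5
The 2 values of 2.5 occupy positions 1–2 → each gets rank 1.
The 3 values of 4.5 occupy positions 4–6 → each gets rank 4.
Kai has value 3.6 → rank 3.

3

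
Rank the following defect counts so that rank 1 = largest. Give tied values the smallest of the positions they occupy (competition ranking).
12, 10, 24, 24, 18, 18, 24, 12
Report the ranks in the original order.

Sorted (descending): 24, 24, 24, 18, 18, 12, 12, 10
The 3 values of 24 occupy positions 1–3 → each gets rank 1.
The 2 values of 18 occupy positions 4–5 → each gets rank 4.
The 2 values of 12 occupy positions 6–7 → each gets rank 6.

6, 8, 1, 1, 4, 4, 1, 6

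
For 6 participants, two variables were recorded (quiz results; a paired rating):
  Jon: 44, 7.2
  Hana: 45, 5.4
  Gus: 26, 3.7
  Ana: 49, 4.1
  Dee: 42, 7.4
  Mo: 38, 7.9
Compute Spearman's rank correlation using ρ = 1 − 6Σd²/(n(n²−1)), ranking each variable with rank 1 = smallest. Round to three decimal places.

Ranks of variable 1: 4, 5, 1, 6, 3, 2
Ranks of variable 2: 4, 3, 1, 2, 5, 6
d = r₁ − r₂: 0, 2, 0, 4, -2, -4
d²: 0, 4, 0, 16, 4, 16; Σd² = 40
ρ = 1 − 6·40/(6·35) = 1 − 240/210 = -0.143

-0.143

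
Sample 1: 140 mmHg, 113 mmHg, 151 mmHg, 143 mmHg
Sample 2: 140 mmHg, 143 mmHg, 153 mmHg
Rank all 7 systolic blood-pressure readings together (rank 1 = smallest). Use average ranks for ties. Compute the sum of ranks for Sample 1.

14

Sorted (ascending): 113, 140, 140, 143, 143, 151, 153
The 2 values of 140 occupy positions 2–3 → average rank (2+3)/2 = 2.5.
The 2 values of 143 occupy positions 4–5 → average rank (4+5)/2 = 4.5.
Sample 1 values → pooled ranks: 140→2.5, 113→1, 151→6, 143→4.5
Rank sum = 2.5 + 1 + 6 + 4.5 = 14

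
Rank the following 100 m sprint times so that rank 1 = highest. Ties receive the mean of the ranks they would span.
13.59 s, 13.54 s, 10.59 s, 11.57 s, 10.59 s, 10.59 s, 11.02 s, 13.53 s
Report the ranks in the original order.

Sorted (descending): 13.59, 13.54, 13.53, 11.57, 11.02, 10.59, 10.59, 10.59
The 3 values of 10.59 occupy positions 6–8 → average rank 7.

1, 2, 7, 4, 7, 7, 5, 3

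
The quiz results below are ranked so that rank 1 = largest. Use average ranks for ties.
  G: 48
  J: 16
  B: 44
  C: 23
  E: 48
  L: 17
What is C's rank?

Sorted (descending): 48, 48, 44, 23, 17, 16
The 2 values of 48 occupy positions 1–2 → average rank (1+2)/2 = 1.5.
C has value 23 → rank 4.

4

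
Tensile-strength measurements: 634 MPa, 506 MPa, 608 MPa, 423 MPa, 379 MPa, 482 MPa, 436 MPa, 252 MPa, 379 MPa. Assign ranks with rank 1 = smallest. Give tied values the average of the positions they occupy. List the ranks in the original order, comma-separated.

9, 7, 8, 4, 2.5, 6, 5, 1, 2.5

Sorted (ascending): 252, 379, 379, 423, 436, 482, 506, 608, 634
The 2 values of 379 occupy positions 2–3 → average rank (2+3)/2 = 2.5.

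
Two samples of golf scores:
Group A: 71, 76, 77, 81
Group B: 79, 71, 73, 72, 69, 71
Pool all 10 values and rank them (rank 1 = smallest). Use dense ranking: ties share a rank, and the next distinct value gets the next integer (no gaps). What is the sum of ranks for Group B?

19

Sorted (ascending): 69, 71, 71, 71, 72, 73, 76, 77, 79, 81
The 3 values of 71 share dense rank 2.
Remaining distinct values take the next consecutive integers.
Group B values → pooled ranks: 79→7, 71→2, 73→4, 72→3, 69→1, 71→2
Rank sum = 7 + 2 + 4 + 3 + 1 + 2 = 19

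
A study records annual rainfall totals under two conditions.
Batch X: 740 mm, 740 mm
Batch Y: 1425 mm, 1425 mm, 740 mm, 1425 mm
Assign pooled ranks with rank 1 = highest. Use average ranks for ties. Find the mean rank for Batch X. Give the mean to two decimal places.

5.00

Sorted (descending): 1425, 1425, 1425, 740, 740, 740
The 3 values of 1425 occupy positions 1–3 → average rank 2.
The 3 values of 740 occupy positions 4–6 → average rank 5.
Batch X values → pooled ranks: 740→5, 740→5
Mean rank = (5 + 5) / 2 = 5.00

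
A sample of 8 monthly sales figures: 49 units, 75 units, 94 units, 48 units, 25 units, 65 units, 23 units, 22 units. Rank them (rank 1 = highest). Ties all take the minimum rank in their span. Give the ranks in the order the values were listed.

Sorted (descending): 94, 75, 65, 49, 48, 25, 23, 22
No ties — each value takes its position as its rank.

4, 2, 1, 5, 6, 3, 7, 8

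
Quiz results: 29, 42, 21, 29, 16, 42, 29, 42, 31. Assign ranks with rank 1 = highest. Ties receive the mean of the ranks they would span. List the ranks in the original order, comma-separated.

6, 2, 8, 6, 9, 2, 6, 2, 4

Sorted (descending): 42, 42, 42, 31, 29, 29, 29, 21, 16
The 3 values of 42 occupy positions 1–3 → average rank 2.
The 3 values of 29 occupy positions 5–7 → average rank 6.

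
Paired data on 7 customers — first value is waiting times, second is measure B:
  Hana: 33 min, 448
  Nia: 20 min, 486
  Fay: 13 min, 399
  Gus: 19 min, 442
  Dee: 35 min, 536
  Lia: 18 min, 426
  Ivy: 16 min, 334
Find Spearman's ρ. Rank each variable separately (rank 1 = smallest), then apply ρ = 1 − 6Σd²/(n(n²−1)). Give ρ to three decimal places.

Ranks of variable 1: 6, 5, 1, 4, 7, 3, 2
Ranks of variable 2: 5, 6, 2, 4, 7, 3, 1
d = r₁ − r₂: 1, -1, -1, 0, 0, 0, 1
d²: 1, 1, 1, 0, 0, 0, 1; Σd² = 4
ρ = 1 − 6·4/(7·48) = 1 − 24/336 = 0.929

0.929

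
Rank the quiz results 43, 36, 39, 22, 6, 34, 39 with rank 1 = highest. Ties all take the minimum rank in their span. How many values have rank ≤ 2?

Sorted (descending): 43, 39, 39, 36, 34, 22, 6
The 2 values of 39 occupy positions 2–3 → each gets rank 2.
Ranks ≤ 2: {1, 2, 2} → 3 values.

3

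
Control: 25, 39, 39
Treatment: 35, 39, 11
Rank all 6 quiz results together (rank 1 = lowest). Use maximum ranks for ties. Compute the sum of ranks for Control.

Sorted (ascending): 11, 25, 35, 39, 39, 39
The 3 values of 39 occupy positions 4–6 → each gets rank 6.
Control values → pooled ranks: 25→2, 39→6, 39→6
Rank sum = 2 + 6 + 6 = 14

14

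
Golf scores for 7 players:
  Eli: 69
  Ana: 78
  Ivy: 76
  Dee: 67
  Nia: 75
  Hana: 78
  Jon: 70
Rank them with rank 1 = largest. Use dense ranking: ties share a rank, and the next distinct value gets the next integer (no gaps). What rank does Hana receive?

Sorted (descending): 78, 78, 76, 75, 70, 69, 67
The 2 values of 78 share dense rank 1.
Remaining distinct values take the next consecutive integers.
Hana has value 78 → rank 1.

1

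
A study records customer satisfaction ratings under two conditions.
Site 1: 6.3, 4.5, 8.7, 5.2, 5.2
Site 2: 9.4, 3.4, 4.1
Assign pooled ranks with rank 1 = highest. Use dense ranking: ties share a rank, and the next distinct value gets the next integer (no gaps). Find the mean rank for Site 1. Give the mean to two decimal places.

Sorted (descending): 9.4, 8.7, 6.3, 5.2, 5.2, 4.5, 4.1, 3.4
The 2 values of 5.2 share dense rank 4.
Remaining distinct values take the next consecutive integers.
Site 1 values → pooled ranks: 6.3→3, 4.5→5, 8.7→2, 5.2→4, 5.2→4
Mean rank = (3 + 5 + 2 + 4 + 4) / 5 = 3.60

3.60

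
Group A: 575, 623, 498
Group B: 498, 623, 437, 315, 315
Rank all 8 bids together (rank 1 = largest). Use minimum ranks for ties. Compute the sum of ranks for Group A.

8

Sorted (descending): 623, 623, 575, 498, 498, 437, 315, 315
The 2 values of 623 occupy positions 1–2 → each gets rank 1.
The 2 values of 498 occupy positions 4–5 → each gets rank 4.
The 2 values of 315 occupy positions 7–8 → each gets rank 7.
Group A values → pooled ranks: 575→3, 623→1, 498→4
Rank sum = 3 + 1 + 4 = 8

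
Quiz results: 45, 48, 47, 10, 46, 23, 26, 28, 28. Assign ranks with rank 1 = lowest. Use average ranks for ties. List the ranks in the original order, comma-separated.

Sorted (ascending): 10, 23, 26, 28, 28, 45, 46, 47, 48
The 2 values of 28 occupy positions 4–5 → average rank (4+5)/2 = 4.5.

6, 9, 8, 1, 7, 2, 3, 4.5, 4.5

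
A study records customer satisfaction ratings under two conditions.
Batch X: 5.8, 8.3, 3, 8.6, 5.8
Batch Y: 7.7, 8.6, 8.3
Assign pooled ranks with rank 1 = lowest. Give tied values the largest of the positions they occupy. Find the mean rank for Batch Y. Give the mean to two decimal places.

6.00

Sorted (ascending): 3, 5.8, 5.8, 7.7, 8.3, 8.3, 8.6, 8.6
The 2 values of 5.8 occupy positions 2–3 → each gets rank 3.
The 2 values of 8.3 occupy positions 5–6 → each gets rank 6.
The 2 values of 8.6 occupy positions 7–8 → each gets rank 8.
Batch Y values → pooled ranks: 7.7→4, 8.6→8, 8.3→6
Mean rank = (4 + 8 + 6) / 3 = 6.00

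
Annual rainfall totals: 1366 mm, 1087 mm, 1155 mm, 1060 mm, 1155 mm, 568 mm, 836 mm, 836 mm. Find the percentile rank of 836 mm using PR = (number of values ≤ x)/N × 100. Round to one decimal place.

N = 8.
Strictly below 836: 1. Equal to 836: 2.
PR = 3/8 × 100 = 37.5

37.5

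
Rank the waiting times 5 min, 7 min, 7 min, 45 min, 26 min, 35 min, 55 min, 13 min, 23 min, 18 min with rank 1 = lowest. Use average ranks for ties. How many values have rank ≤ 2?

1

Sorted (ascending): 5, 7, 7, 13, 18, 23, 26, 35, 45, 55
The 2 values of 7 occupy positions 2–3 → average rank (2+3)/2 = 2.5.
Ranks ≤ 2: {1} → 1 value.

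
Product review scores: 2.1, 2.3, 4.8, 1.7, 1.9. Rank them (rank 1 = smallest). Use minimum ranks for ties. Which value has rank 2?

Sorted (ascending): 1.7, 1.9, 2.1, 2.3, 4.8
No ties — each value takes its position as its rank.
Rank 2 → value 1.9.

1.9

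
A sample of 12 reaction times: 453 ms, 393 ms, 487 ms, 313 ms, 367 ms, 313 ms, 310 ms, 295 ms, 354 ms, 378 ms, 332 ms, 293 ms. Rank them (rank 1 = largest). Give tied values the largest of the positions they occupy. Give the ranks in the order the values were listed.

2, 3, 1, 9, 5, 9, 10, 11, 6, 4, 7, 12

Sorted (descending): 487, 453, 393, 378, 367, 354, 332, 313, 313, 310, 295, 293
The 2 values of 313 occupy positions 8–9 → each gets rank 9.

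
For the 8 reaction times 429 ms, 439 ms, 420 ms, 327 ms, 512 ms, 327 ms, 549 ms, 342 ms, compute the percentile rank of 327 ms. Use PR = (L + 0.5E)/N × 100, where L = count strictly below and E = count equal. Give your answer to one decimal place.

12.5

N = 8.
Strictly below 327: 0. Equal to 327: 2.
PR = (0 + 0.5·2)/8 × 100 = 12.5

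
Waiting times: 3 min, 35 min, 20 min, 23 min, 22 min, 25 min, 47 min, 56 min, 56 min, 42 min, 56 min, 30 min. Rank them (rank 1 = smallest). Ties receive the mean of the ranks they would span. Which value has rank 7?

Sorted (ascending): 3, 20, 22, 23, 25, 30, 35, 42, 47, 56, 56, 56
The 3 values of 56 occupy positions 10–12 → average rank 11.
Rank 7 → value 35.

35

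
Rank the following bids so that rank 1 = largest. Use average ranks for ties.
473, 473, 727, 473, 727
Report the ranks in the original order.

4, 4, 1.5, 4, 1.5

Sorted (descending): 727, 727, 473, 473, 473
The 2 values of 727 occupy positions 1–2 → average rank (1+2)/2 = 1.5.
The 3 values of 473 occupy positions 3–5 → average rank 4.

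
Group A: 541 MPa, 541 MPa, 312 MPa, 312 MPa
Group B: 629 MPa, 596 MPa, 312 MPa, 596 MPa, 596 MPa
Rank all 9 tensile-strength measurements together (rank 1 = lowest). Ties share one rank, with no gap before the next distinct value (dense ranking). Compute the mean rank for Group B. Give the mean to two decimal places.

2.80

Sorted (ascending): 312, 312, 312, 541, 541, 596, 596, 596, 629
The 3 values of 312 share dense rank 1.
The 2 values of 541 share dense rank 2.
The 3 values of 596 share dense rank 3.
Remaining distinct values take the next consecutive integers.
Group B values → pooled ranks: 629→4, 596→3, 312→1, 596→3, 596→3
Mean rank = (4 + 3 + 1 + 3 + 3) / 5 = 2.80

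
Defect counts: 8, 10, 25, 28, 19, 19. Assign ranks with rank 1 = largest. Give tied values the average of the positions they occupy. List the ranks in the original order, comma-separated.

6, 5, 2, 1, 3.5, 3.5

Sorted (descending): 28, 25, 19, 19, 10, 8
The 2 values of 19 occupy positions 3–4 → average rank (3+4)/2 = 3.5.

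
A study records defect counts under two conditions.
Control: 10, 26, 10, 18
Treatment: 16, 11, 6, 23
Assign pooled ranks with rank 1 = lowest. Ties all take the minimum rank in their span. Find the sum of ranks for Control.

18

Sorted (ascending): 6, 10, 10, 11, 16, 18, 23, 26
The 2 values of 10 occupy positions 2–3 → each gets rank 2.
Control values → pooled ranks: 10→2, 26→8, 10→2, 18→6
Rank sum = 2 + 8 + 2 + 6 = 18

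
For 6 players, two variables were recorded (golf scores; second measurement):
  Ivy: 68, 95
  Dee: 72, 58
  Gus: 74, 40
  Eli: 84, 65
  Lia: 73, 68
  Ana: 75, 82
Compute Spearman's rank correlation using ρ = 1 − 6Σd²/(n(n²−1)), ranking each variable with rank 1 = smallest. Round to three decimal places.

Ranks of variable 1: 1, 2, 4, 6, 3, 5
Ranks of variable 2: 6, 2, 1, 3, 4, 5
d = r₁ − r₂: -5, 0, 3, 3, -1, 0
d²: 25, 0, 9, 9, 1, 0; Σd² = 44
ρ = 1 − 6·44/(6·35) = 1 − 264/210 = -0.257

-0.257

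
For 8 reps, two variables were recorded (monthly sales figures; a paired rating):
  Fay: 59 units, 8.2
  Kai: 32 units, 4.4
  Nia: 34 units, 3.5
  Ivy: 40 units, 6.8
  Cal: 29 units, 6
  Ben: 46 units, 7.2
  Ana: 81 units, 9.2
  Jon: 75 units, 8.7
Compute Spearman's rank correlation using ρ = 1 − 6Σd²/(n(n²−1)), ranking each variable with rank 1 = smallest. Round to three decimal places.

Ranks of variable 1: 6, 2, 3, 4, 1, 5, 8, 7
Ranks of variable 2: 6, 2, 1, 4, 3, 5, 8, 7
d = r₁ − r₂: 0, 0, 2, 0, -2, 0, 0, 0
d²: 0, 0, 4, 0, 4, 0, 0, 0; Σd² = 8
ρ = 1 − 6·8/(8·63) = 1 − 48/504 = 0.905

0.905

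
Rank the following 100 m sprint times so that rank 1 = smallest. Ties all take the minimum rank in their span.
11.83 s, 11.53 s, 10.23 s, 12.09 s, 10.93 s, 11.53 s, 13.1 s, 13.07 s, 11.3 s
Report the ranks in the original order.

Sorted (ascending): 10.23, 10.93, 11.3, 11.53, 11.53, 11.83, 12.09, 13.07, 13.1
The 2 values of 11.53 occupy positions 4–5 → each gets rank 4.

6, 4, 1, 7, 2, 4, 9, 8, 3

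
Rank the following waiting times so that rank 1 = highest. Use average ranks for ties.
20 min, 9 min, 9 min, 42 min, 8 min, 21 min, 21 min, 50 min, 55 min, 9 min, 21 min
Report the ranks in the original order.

7, 9, 9, 3, 11, 5, 5, 2, 1, 9, 5

Sorted (descending): 55, 50, 42, 21, 21, 21, 20, 9, 9, 9, 8
The 3 values of 21 occupy positions 4–6 → average rank 5.
The 3 values of 9 occupy positions 8–10 → average rank 9.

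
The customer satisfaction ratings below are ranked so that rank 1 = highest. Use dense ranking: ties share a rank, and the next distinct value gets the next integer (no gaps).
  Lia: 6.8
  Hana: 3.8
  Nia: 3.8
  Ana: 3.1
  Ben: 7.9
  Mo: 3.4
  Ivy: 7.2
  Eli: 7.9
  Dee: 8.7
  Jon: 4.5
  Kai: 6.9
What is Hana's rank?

7

Sorted (descending): 8.7, 7.9, 7.9, 7.2, 6.9, 6.8, 4.5, 3.8, 3.8, 3.4, 3.1
The 2 values of 7.9 share dense rank 2.
The 2 values of 3.8 share dense rank 7.
Remaining distinct values take the next consecutive integers.
Hana has value 3.8 → rank 7.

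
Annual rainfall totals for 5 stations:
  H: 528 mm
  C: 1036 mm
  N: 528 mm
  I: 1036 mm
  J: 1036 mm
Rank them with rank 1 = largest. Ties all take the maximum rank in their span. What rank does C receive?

3

Sorted (descending): 1036, 1036, 1036, 528, 528
The 3 values of 1036 occupy positions 1–3 → each gets rank 3.
The 2 values of 528 occupy positions 4–5 → each gets rank 5.
C has value 1036 mm → rank 3.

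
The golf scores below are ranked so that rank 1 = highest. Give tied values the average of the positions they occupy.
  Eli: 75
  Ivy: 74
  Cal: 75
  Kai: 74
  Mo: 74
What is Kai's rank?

Sorted (descending): 75, 75, 74, 74, 74
The 2 values of 75 occupy positions 1–2 → average rank (1+2)/2 = 1.5.
The 3 values of 74 occupy positions 3–5 → average rank 4.
Kai has value 74 → rank 4.

4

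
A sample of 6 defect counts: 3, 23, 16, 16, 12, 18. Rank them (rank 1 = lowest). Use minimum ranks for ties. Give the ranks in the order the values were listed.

1, 6, 3, 3, 2, 5

Sorted (ascending): 3, 12, 16, 16, 18, 23
The 2 values of 16 occupy positions 3–4 → each gets rank 3.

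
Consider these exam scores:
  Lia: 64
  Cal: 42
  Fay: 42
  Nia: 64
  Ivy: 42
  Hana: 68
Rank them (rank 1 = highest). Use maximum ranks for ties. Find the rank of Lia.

Sorted (descending): 68, 64, 64, 42, 42, 42
The 2 values of 64 occupy positions 2–3 → each gets rank 3.
The 3 values of 42 occupy positions 4–6 → each gets rank 6.
Lia has value 64 → rank 3.

3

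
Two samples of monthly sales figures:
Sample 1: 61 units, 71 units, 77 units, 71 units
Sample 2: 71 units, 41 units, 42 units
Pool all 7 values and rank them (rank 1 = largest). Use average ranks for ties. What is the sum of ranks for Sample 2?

Sorted (descending): 77, 71, 71, 71, 61, 42, 41
The 3 values of 71 occupy positions 2–4 → average rank 3.
Sample 2 values → pooled ranks: 71→3, 41→7, 42→6
Rank sum = 3 + 7 + 6 = 16

16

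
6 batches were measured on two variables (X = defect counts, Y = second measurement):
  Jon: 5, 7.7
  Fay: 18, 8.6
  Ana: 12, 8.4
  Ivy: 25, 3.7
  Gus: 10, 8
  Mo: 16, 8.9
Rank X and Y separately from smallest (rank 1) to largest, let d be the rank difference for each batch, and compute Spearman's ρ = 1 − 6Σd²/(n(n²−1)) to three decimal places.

Ranks of variable 1: 1, 5, 3, 6, 2, 4
Ranks of variable 2: 2, 5, 4, 1, 3, 6
d = r₁ − r₂: -1, 0, -1, 5, -1, -2
d²: 1, 0, 1, 25, 1, 4; Σd² = 32
ρ = 1 − 6·32/(6·35) = 1 − 192/210 = 0.086

0.086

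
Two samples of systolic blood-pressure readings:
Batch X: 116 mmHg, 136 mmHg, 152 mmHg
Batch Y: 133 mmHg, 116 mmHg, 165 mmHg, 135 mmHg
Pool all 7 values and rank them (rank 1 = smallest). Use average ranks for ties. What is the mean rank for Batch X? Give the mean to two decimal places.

Sorted (ascending): 116, 116, 133, 135, 136, 152, 165
The 2 values of 116 occupy positions 1–2 → average rank (1+2)/2 = 1.5.
Batch X values → pooled ranks: 116→1.5, 136→5, 152→6
Mean rank = (1.5 + 5 + 6) / 3 = 4.17

4.17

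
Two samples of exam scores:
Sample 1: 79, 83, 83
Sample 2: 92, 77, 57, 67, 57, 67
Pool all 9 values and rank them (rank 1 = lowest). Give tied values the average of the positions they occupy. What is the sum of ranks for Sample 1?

21

Sorted (ascending): 57, 57, 67, 67, 77, 79, 83, 83, 92
The 2 values of 57 occupy positions 1–2 → average rank (1+2)/2 = 1.5.
The 2 values of 67 occupy positions 3–4 → average rank (3+4)/2 = 3.5.
The 2 values of 83 occupy positions 7–8 → average rank (7+8)/2 = 7.5.
Sample 1 values → pooled ranks: 79→6, 83→7.5, 83→7.5
Rank sum = 6 + 7.5 + 7.5 = 21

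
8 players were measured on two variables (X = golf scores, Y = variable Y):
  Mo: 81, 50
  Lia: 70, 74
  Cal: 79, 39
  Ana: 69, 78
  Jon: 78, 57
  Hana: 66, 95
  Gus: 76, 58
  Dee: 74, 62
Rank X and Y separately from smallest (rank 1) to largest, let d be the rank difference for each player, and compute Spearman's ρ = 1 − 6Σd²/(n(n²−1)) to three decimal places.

-0.976

Ranks of variable 1: 8, 3, 7, 2, 6, 1, 5, 4
Ranks of variable 2: 2, 6, 1, 7, 3, 8, 4, 5
d = r₁ − r₂: 6, -3, 6, -5, 3, -7, 1, -1
d²: 36, 9, 36, 25, 9, 49, 1, 1; Σd² = 166
ρ = 1 − 6·166/(8·63) = 1 − 996/504 = -0.976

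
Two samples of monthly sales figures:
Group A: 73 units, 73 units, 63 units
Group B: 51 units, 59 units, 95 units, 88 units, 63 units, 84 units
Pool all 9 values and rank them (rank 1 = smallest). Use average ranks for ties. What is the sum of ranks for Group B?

30.5

Sorted (ascending): 51, 59, 63, 63, 73, 73, 84, 88, 95
The 2 values of 63 occupy positions 3–4 → average rank (3+4)/2 = 3.5.
The 2 values of 73 occupy positions 5–6 → average rank (5+6)/2 = 5.5.
Group B values → pooled ranks: 51→1, 59→2, 95→9, 88→8, 63→3.5, 84→7
Rank sum = 1 + 2 + 9 + 8 + 3.5 + 7 = 30.5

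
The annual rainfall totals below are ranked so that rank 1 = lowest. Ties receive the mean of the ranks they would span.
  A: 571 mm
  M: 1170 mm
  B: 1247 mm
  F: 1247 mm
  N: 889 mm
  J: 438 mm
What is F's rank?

Sorted (ascending): 438, 571, 889, 1170, 1247, 1247
The 2 values of 1247 occupy positions 5–6 → average rank (5+6)/2 = 5.5.
F has value 1247 mm → rank 5.5.

5.5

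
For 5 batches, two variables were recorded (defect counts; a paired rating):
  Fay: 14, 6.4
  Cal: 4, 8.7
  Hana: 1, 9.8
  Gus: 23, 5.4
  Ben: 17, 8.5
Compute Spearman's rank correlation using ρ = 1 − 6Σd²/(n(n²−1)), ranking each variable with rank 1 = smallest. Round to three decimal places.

Ranks of variable 1: 3, 2, 1, 5, 4
Ranks of variable 2: 2, 4, 5, 1, 3
d = r₁ − r₂: 1, -2, -4, 4, 1
d²: 1, 4, 16, 16, 1; Σd² = 38
ρ = 1 − 6·38/(5·24) = 1 − 228/120 = -0.900

-0.900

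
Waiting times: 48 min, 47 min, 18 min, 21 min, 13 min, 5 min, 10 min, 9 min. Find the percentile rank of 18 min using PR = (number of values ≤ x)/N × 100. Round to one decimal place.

62.5

N = 8.
Strictly below 18: 4. Equal to 18: 1.
PR = 5/8 × 100 = 62.5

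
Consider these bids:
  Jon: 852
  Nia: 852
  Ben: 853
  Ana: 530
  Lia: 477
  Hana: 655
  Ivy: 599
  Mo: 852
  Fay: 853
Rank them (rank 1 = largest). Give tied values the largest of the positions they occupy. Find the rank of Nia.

Sorted (descending): 853, 853, 852, 852, 852, 655, 599, 530, 477
The 2 values of 853 occupy positions 1–2 → each gets rank 2.
The 3 values of 852 occupy positions 3–5 → each gets rank 5.
Nia has value 852 → rank 5.

5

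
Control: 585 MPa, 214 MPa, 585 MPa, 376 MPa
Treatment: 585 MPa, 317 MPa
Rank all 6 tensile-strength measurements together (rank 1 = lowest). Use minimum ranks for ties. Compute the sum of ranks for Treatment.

6

Sorted (ascending): 214, 317, 376, 585, 585, 585
The 3 values of 585 occupy positions 4–6 → each gets rank 4.
Treatment values → pooled ranks: 585→4, 317→2
Rank sum = 4 + 2 = 6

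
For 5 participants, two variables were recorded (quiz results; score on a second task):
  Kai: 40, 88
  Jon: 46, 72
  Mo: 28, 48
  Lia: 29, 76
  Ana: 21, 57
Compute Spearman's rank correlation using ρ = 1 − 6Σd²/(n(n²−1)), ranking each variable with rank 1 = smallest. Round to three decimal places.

0.600

Ranks of variable 1: 4, 5, 2, 3, 1
Ranks of variable 2: 5, 3, 1, 4, 2
d = r₁ − r₂: -1, 2, 1, -1, -1
d²: 1, 4, 1, 1, 1; Σd² = 8
ρ = 1 − 6·8/(5·24) = 1 − 48/120 = 0.600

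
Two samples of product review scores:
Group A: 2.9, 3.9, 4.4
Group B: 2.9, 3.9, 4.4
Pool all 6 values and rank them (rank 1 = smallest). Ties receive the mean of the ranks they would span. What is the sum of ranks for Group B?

Sorted (ascending): 2.9, 2.9, 3.9, 3.9, 4.4, 4.4
The 2 values of 2.9 occupy positions 1–2 → average rank (1+2)/2 = 1.5.
The 2 values of 3.9 occupy positions 3–4 → average rank (3+4)/2 = 3.5.
The 2 values of 4.4 occupy positions 5–6 → average rank (5+6)/2 = 5.5.
Group B values → pooled ranks: 2.9→1.5, 3.9→3.5, 4.4→5.5
Rank sum = 1.5 + 3.5 + 5.5 = 10.5

10.5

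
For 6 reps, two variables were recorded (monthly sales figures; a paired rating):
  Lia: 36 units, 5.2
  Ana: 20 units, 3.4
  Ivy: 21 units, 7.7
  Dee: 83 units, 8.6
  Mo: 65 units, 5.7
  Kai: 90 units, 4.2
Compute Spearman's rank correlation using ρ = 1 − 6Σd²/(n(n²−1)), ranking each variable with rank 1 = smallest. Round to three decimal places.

Ranks of variable 1: 3, 1, 2, 5, 4, 6
Ranks of variable 2: 3, 1, 5, 6, 4, 2
d = r₁ − r₂: 0, 0, -3, -1, 0, 4
d²: 0, 0, 9, 1, 0, 16; Σd² = 26
ρ = 1 − 6·26/(6·35) = 1 − 156/210 = 0.257

0.257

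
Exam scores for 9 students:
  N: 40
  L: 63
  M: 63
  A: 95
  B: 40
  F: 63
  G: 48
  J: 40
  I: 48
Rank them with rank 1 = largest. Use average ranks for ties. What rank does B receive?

Sorted (descending): 95, 63, 63, 63, 48, 48, 40, 40, 40
The 3 values of 63 occupy positions 2–4 → average rank 3.
The 2 values of 48 occupy positions 5–6 → average rank (5+6)/2 = 5.5.
The 3 values of 40 occupy positions 7–9 → average rank 8.
B has value 40 → rank 8.

8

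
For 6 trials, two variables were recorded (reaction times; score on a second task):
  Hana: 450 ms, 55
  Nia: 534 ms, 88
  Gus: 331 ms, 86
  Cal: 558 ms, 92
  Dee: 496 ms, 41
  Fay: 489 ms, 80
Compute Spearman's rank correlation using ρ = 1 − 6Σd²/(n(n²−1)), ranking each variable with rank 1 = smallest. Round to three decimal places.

0.486

Ranks of variable 1: 2, 5, 1, 6, 4, 3
Ranks of variable 2: 2, 5, 4, 6, 1, 3
d = r₁ − r₂: 0, 0, -3, 0, 3, 0
d²: 0, 0, 9, 0, 9, 0; Σd² = 18
ρ = 1 − 6·18/(6·35) = 1 − 108/210 = 0.486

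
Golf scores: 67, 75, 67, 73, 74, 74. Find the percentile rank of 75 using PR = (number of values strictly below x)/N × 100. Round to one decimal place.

N = 6.
Strictly below 75: 5. Equal to 75: 1.
PR = 5/6 × 100 = 83.3

83.3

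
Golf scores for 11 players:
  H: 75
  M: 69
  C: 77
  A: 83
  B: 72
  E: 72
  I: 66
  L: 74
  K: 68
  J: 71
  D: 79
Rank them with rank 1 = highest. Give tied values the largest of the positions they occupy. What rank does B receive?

7

Sorted (descending): 83, 79, 77, 75, 74, 72, 72, 71, 69, 68, 66
The 2 values of 72 occupy positions 6–7 → each gets rank 7.
B has value 72 → rank 7.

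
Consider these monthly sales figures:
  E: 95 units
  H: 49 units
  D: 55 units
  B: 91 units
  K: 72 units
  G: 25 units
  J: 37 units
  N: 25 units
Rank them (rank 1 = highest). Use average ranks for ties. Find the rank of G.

Sorted (descending): 95, 91, 72, 55, 49, 37, 25, 25
The 2 values of 25 occupy positions 7–8 → average rank (7+8)/2 = 7.5.
G has value 25 units → rank 7.5.

7.5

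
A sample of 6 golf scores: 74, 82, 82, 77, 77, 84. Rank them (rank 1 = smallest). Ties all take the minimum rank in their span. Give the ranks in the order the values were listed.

Sorted (ascending): 74, 77, 77, 82, 82, 84
The 2 values of 77 occupy positions 2–3 → each gets rank 2.
The 2 values of 82 occupy positions 4–5 → each gets rank 4.

1, 4, 4, 2, 2, 6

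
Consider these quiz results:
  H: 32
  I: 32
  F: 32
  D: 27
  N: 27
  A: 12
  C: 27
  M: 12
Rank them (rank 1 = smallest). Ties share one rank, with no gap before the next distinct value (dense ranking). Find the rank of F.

Sorted (ascending): 12, 12, 27, 27, 27, 32, 32, 32
The 2 values of 12 share dense rank 1.
The 3 values of 27 share dense rank 2.
The 3 values of 32 share dense rank 3.
F has value 32 → rank 3.

3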